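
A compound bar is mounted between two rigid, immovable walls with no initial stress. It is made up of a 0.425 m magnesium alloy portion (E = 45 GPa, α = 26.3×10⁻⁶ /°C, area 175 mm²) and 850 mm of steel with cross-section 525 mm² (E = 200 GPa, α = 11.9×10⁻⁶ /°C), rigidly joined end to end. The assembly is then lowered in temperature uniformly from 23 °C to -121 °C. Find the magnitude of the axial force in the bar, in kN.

With the walls removed the bar would change length by δ_free = Σ αᵢΔT Lᵢ = 26.3×10⁻⁶×144×425 + 11.9×10⁻⁶×144×850 = 3.066 mm.
Since the ends are fixed, an axial force P builds up, equal in every segment, with P · Σ Lᵢ/(AᵢEᵢ) = δ_free.
Σ Lᵢ/(AᵢEᵢ) = 425/(175×45×10³) + 850/(525×200×10³) = 6.206×10⁻⁵ mm/N.
So P = 3.066 / 6.206×10⁻⁵ = 49.4 kN, tensile.

P ≈ 49.4 kN (tensile)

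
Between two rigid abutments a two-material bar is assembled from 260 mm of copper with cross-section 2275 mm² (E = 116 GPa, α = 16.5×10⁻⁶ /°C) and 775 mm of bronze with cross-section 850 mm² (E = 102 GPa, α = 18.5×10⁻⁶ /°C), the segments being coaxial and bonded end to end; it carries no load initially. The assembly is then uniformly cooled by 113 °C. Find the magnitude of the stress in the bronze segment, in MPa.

If the supports were absent, the total length change would be Σ αᵢΔT Lᵢ = 16.5×10⁻⁶×113×260 + 18.5×10⁻⁶×113×775 = 2.105 mm.
Since the ends are fixed, an axial force P builds up, equal in every segment, with P · Σ Lᵢ/(AᵢEᵢ) = δ_free.
The series flexibility is Σ Lᵢ/(AᵢEᵢ) = 260/(2275×116×10³) + 775/(850×102×10³) = 9.924×10⁻⁶ mm/N.
Hence P = δ_free / Σ(L/AE) = 2.105/9.924×10⁻⁶ = 212.1 kN (tensile).
σ_{bronze} = P / A = 212100 / 850 = 249.5 MPa.

σ ≈ 250 MPa (tensile)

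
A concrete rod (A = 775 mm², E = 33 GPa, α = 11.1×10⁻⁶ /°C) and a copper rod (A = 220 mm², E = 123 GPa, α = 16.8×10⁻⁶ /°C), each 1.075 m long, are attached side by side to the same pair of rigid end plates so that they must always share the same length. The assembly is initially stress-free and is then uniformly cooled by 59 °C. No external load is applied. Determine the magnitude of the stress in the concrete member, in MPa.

The copper has the larger α, so on cooling it would change length more than the concrete if both were free. The rigid plates force a common final length, so the copper is put into tension and the concrete into compression, with equal and opposite forces P (no external load).
Equating the net (thermal + elastic) strains gives |α₁ − α₂|·ΔT = P·[1/(A₁E₁) + 1/(A₂E₂)].
|α₁ − α₂|·ΔT = 5.7×10⁻⁶ × 59 = 0.0003363.
1/(A₁E₁) + 1/(A₂E₂) = 1/(775×33×10³) + 1/(220×123×10³) = 7.606×10⁻⁸ N⁻¹.
P = 0.0003363 / 7.606×10⁻⁸ = 4422 N = 4.422 kN.
σ_{concrete} = P/A₁ = 4422/775 = 5.706 MPa, compressive.

σ ≈ 5.71 MPa (compressive)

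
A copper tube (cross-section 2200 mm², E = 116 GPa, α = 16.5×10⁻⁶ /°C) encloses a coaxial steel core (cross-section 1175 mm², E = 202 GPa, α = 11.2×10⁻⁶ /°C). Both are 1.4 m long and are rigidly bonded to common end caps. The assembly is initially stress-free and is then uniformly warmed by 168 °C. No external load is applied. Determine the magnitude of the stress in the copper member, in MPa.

σ ≈ 49.8 MPa (compressive)

Equilibrium of a rigid end plate with no external load gives equal and opposite internal forces ±P in the two members. Since α_{copper} > α_{steel}, heating drives the copper into compression and the steel into tension.
Compatibility of the two members (thermal + elastic change equal): (α₁ − α₂)ΔT = P·[1/(A₁E₁) + 1/(A₂E₂)].
|α₁ − α₂|·ΔT = 5.3×10⁻⁶ × 168 = 0.0008904.
1/(A₁E₁) + 1/(A₂E₂) = 1/(2200×116×10³) + 1/(1175×202×10³) = 8.132×10⁻⁹ N⁻¹.
So P = 0.0008904 / 8.132×10⁻⁹ = 109.5 kN.
σ_{copper} = P/A₁ = 109500/2200 = 49.77 MPa, compressive.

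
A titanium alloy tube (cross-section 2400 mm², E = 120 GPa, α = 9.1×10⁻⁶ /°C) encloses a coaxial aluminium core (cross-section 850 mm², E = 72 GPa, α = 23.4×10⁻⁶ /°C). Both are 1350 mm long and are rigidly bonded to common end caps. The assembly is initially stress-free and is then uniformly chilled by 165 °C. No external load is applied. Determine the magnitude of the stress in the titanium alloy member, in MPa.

σ ≈ 49.6 MPa (compressive)

The aluminium has the larger α, so on cooling it would change length more than the titanium alloy if both were free. The rigid plates force a common final length, so the aluminium is put into tension and the titanium alloy into compression, with equal and opposite forces P (no external load).
Compatibility of the two members (thermal + elastic change equal): (α₁ − α₂)ΔT = P·[1/(A₁E₁) + 1/(A₂E₂)].
|α₁ − α₂|·ΔT = 14.3×10⁻⁶ × 165 = 0.002359.
1/(A₁E₁) + 1/(A₂E₂) = 1/(2400×120×10³) + 1/(850×72×10³) = 1.981×10⁻⁸ N⁻¹.
So P = 0.002359 / 1.981×10⁻⁸ = 119.1 kN.
σ_{titanium alloy} = P/A₁ = 119100/2400 = 49.62 MPa, compressive.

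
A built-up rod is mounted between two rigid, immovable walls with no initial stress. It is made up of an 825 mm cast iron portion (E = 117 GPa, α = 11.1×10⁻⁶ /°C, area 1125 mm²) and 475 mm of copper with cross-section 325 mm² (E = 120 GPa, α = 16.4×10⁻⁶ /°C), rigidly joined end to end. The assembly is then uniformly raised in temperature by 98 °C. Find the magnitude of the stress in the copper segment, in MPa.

σ ≈ 277 MPa (compressive)

If the supports were absent, the total length change would be Σ αᵢΔT Lᵢ = 11.1×10⁻⁶×98×825 + 16.4×10⁻⁶×98×475 = 1.661 mm.
Since the ends are fixed, an axial force P builds up, equal in every segment, with P · Σ Lᵢ/(AᵢEᵢ) = δ_free.
The series flexibility is Σ Lᵢ/(AᵢEᵢ) = 825/(1125×117×10³) + 475/(325×120×10³) = 1.845×10⁻⁵ mm/N.
Hence P = δ_free / Σ(L/AE) = 1.661/1.845×10⁻⁵ = 90.03 kN (compressive).
σ_{copper} = P / A = 90030 / 325 = 277 MPa.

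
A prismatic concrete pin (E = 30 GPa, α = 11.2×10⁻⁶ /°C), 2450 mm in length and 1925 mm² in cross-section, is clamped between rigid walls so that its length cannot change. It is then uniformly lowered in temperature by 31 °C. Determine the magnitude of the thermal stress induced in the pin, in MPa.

With length fixed, the mechanical strain must cancel the thermal strain αΔT = 11.2×10⁻⁶ × 31 = 347.2×10⁻⁶.
Hence σ = E·αΔT = 30×10³ × 347.2×10⁻⁶ = 10.42 MPa, tensile.

σ ≈ 10.4 MPa (tensile)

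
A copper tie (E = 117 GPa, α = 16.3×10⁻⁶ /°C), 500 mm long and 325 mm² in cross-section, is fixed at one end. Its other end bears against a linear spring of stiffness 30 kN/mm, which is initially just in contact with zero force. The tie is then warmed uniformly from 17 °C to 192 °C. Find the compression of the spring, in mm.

Free thermal expansion: δ_free = αΔT L = 16.3×10⁻⁶ × 175 × 500 = 1.426 mm.
With a force P in the spring, the elastic change of the tie is PL/(AE) and that of the spring is P/k; compatibility requires their sum to equal δ_free.
P [ L/(AE) + 1/k ] = δ_free → P [ 500/(325×117×10³) + 1/(30×10³) ] = 1.426.
P = 1.426 / 4.648×10⁻⁵ = 30680 N.
Spring compression = P/k = 30680/(30×10³) = 1.023 mm.

δ ≈ 1.02 mm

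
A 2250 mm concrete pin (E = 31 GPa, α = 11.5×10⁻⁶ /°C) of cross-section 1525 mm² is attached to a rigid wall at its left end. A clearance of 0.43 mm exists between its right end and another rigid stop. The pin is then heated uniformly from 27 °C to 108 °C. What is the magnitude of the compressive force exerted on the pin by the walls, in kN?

P ≈ 35 kN

Unrestrained expansion: δ_free = αΔT L = 11.5×10⁻⁶ × 81 × 2250 = 2.096 mm.
After closing the 0.43 mm clearance, 2.096 − 0.43 = 1.666 mm of expansion remains to be suppressed by the wall.
That suppressed elongation corresponds to σ = E·Δ/L = 31×10³ × 1.666/2250 = 22.95 MPa.
Force on the wall = σA = 22.95 × 1525 mm² = 35 kN.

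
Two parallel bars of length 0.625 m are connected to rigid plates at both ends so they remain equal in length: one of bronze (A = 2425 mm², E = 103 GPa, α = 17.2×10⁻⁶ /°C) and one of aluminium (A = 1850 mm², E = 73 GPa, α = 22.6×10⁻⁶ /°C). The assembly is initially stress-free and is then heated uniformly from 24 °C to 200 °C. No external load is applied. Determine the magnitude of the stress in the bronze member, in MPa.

Equilibrium of a rigid end plate with no external load gives equal and opposite internal forces ±P in the two members. Since α_{aluminium} > α_{bronze}, heating drives the aluminium into compression and the bronze into tension.
Equating the net (thermal + elastic) strains gives |α₁ − α₂|·ΔT = P·[1/(A₁E₁) + 1/(A₂E₂)].
|α₁ − α₂|·ΔT = 5.4×10⁻⁶ × 176 = 0.0009504.
1/(A₁E₁) + 1/(A₂E₂) = 1/(2425×103×10³) + 1/(1850×73×10³) = 1.141×10⁻⁸ N⁻¹.
So P = 0.0009504 / 1.141×10⁻⁸ = 83.31 kN.
σ_{bronze} = P/A₁ = 83310/2425 = 34.35 MPa, tensile.

σ ≈ 34.4 MPa (tensile)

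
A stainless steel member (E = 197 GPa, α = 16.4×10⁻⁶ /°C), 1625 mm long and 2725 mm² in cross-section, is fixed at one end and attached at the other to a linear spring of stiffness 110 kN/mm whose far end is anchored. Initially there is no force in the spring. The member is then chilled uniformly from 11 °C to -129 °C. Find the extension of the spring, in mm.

Free thermal contraction: δ_free = αΔT L = 16.4×10⁻⁶ × 140 × 1625 = 3.731 mm.
Let P be the tensile force in the spring. The member extends elastically by PL/(AE) and the spring stretches by P/k; together these equal δ_free.
P [ L/(AE) + 1/k ] = δ_free → P [ 1625/(2725×197×10³) + 1/(110×10³) ] = 3.731.
P = 3.731 / 1.212×10⁻⁵ = 307900 N.
Spring extension = P/k = 307900/(110×10³) = 2.799 mm.

δ ≈ 2.8 mm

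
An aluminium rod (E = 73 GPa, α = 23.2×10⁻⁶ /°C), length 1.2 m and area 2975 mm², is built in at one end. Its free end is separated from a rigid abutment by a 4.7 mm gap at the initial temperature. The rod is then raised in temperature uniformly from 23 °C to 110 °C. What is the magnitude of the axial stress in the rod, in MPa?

σ ≈ 0 MPa

Free thermal elongation = αΔT L = 23.2×10⁻⁶ × 87 × 1200 = 2.422 mm.
This is smaller than the 4.7 mm clearance, so the rod expands freely without reaching the stop — the stress is zero.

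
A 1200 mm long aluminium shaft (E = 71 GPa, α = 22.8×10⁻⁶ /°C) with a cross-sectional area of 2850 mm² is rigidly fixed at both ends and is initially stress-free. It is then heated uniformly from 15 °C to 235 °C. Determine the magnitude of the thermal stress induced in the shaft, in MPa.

σ ≈ 356 MPa (compressive)

With length fixed, the mechanical strain must cancel the thermal strain αΔT = 22.8×10⁻⁶ × 220 = 5016×10⁻⁶.
Hence σ = E·αΔT = 71×10³ × 5016×10⁻⁶ = 356.1 MPa, compressive.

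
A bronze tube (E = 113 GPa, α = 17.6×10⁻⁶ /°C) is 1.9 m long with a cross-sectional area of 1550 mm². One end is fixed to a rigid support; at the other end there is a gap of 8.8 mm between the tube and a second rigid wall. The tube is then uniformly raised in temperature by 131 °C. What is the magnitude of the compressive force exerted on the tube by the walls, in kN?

Unrestrained expansion: δ_free = αΔT L = 17.6×10⁻⁶ × 131 × 1900 = 4.381 mm.
Since δ_free = 4.38 mm is less than the 8.8 mm gap, the tube never touches the wall. No axial force develops.

P ≈ 0 kN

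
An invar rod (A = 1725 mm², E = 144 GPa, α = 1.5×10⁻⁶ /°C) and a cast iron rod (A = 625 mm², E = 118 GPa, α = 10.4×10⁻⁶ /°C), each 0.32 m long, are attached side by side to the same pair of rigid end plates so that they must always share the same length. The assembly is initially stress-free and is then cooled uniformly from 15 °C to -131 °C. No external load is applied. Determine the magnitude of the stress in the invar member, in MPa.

σ ≈ 42.8 MPa (compressive)

Equilibrium of a rigid end plate with no external load gives equal and opposite internal forces ±P in the two members. Since α_{cast iron} > α_{invar}, cooling drives the cast iron into tension and the invar into compression.
Setting the final lengths equal and cancelling L: (α₁ − α₂)ΔT = P/(A₁E₁) + P/(A₂E₂).
|α₁ − α₂|·ΔT = 8.9×10⁻⁶ × 146 = 0.001299.
1/(A₁E₁) + 1/(A₂E₂) = 1/(1725×144×10³) + 1/(625×118×10³) = 1.759×10⁻⁸ N⁻¹.
So P = 0.001299 / 1.759×10⁻⁸ = 73.89 kN.
σ_{invar} = P/A₁ = 73890/1725 = 42.84 MPa, compressive.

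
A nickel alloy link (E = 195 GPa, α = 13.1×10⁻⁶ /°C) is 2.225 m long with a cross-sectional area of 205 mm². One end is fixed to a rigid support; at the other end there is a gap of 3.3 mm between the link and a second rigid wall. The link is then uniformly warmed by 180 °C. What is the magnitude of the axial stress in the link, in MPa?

σ ≈ 171 MPa (compressive)

Unrestrained expansion: δ_free = αΔT L = 13.1×10⁻⁶ × 180 × 2225 = 5.247 mm.
The gap closes (δ_free > 3.3 mm) and the wall then resists a further 5.247 − 3.3 = 1.947 mm of expansion.
So σ = E(δ_free − g)/L = 195×10³ × 1.947/2225 = 170.6 MPa.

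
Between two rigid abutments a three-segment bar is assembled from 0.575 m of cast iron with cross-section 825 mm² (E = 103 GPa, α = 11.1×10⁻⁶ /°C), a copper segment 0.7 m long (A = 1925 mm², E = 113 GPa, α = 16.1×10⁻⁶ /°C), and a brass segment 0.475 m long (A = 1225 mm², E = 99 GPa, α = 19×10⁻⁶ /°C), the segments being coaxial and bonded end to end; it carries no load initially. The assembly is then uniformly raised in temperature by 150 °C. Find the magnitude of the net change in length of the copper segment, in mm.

|ΔL| ≈ 0.764 mm

If the supports were absent, the total length change would be Σ αᵢΔT Lᵢ = 11.1×10⁻⁶×150×575 + 16.1×10⁻⁶×150×700 + 19×10⁻⁶×150×475 = 4.002 mm.
Since the ends are fixed, an axial force P builds up, equal in every segment, with P · Σ Lᵢ/(AᵢEᵢ) = δ_free.
The series flexibility is Σ Lᵢ/(AᵢEᵢ) = 575/(825×103×10³) + 700/(1925×113×10³) + 475/(1225×99×10³) = 1.39×10⁻⁵ mm/N.
Hence P = δ_free / Σ(L/AE) = 4.002/1.39×10⁻⁵ = 287.9 kN (compressive).
For the copper segment, free thermal change = 16.1×10⁻⁶×150×700 = 1.691 mm and elastic change from P = 287900×700/(1925×113×10³) = 0.9263 mm; these oppose, so the net change is 0.764 mm (segment lengthens).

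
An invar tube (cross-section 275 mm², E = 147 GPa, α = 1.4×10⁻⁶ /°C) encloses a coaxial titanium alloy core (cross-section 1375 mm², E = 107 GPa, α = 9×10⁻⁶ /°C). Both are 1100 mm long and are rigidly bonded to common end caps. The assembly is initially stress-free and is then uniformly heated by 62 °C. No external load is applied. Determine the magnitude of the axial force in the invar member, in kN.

P ≈ 14.9 kN (tensile in the invar)

The titanium alloy has the larger α, so on heating it would change length more than the invar if both were free. The rigid plates force a common final length, so the titanium alloy is put into compression and the invar into tension, with equal and opposite forces P (no external load).
Compatibility of the two members (thermal + elastic change equal): (α₁ − α₂)ΔT = P·[1/(A₁E₁) + 1/(A₂E₂)].
|α₁ − α₂|·ΔT = 7.6×10⁻⁶ × 62 = 0.0004712.
1/(A₁E₁) + 1/(A₂E₂) = 1/(275×147×10³) + 1/(1375×107×10³) = 3.153×10⁻⁸ N⁻¹.
P = 0.0004712 / 3.153×10⁻⁸ = 14940 N = 14.94 kN.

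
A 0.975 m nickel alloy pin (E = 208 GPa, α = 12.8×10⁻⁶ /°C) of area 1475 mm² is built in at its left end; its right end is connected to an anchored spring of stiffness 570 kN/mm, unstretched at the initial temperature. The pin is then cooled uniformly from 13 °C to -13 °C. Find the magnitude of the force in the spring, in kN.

If the spring were absent the pin would shorten by αΔT L = 12.8×10⁻⁶ × 26 × 975 = 0.3245 mm.
Let P be the tensile force in the spring. The pin extends elastically by PL/(AE) and the spring stretches by P/k; together these equal δ_free.
So P = δ_free / [L/(AE) + 1/k] = 0.3245 / [ 975/(1475×208×10³) + 1/(570×10³) ].
P = 0.3245 / 4.932×10⁻⁶ = 65790 N.

P ≈ 65.8 kN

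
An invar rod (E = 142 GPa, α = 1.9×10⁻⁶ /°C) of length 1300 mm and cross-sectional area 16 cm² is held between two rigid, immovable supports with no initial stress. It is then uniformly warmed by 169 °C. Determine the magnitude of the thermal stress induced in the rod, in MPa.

σ ≈ 45.6 MPa (compressive)

With length fixed, the mechanical strain must cancel the thermal strain αΔT = 1.9×10⁻⁶ × 169 = 321.1×10⁻⁶.
Hence σ = E·αΔT = 142×10³ × 321.1×10⁻⁶ = 45.6 MPa, compressive.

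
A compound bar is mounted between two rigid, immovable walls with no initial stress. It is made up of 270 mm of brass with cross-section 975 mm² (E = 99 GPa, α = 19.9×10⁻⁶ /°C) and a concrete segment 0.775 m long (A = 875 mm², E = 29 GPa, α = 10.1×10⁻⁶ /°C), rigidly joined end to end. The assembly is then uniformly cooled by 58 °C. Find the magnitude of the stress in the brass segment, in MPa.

Free thermal contraction of the whole bar: Σ αᵢΔT Lᵢ = 19.9×10⁻⁶×58×270 + 10.1×10⁻⁶×58×775 = 0.7656 mm.
Since the ends are fixed, an axial force P builds up, equal in every segment, with P · Σ Lᵢ/(AᵢEᵢ) = δ_free.
The series flexibility is Σ Lᵢ/(AᵢEᵢ) = 270/(975×99×10³) + 775/(875×29×10³) = 3.334×10⁻⁵ mm/N.
So P = 0.7656 / 3.334×10⁻⁵ = 22.96 kN, tensile.
σ_{brass} = P / A = 22960 / 975 = 23.55 MPa.

σ ≈ 23.6 MPa (tensile)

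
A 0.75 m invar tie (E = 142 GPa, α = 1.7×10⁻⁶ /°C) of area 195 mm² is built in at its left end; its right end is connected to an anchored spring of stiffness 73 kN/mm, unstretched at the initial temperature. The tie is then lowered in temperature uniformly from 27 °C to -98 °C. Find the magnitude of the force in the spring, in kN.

If the spring were absent the tie would shorten by αΔT L = 1.7×10⁻⁶ × 125 × 750 = 0.1594 mm.
With a force P in the spring, the elastic change of the tie is PL/(AE) and that of the spring is P/k; compatibility requires their sum to equal δ_free.
P [ L/(AE) + 1/k ] = δ_free → P [ 750/(195×142×10³) + 1/(73×10³) ] = 0.1594.
P = 0.1594 / 4.078×10⁻⁵ = 3908 N.

P ≈ 3.91 kN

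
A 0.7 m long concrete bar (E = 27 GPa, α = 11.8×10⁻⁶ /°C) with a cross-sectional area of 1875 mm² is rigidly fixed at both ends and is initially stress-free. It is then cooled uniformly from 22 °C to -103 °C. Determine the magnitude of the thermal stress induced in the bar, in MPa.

Because both ends are immovable the net strain is zero, and the suppressed thermal strain is αΔT = 11.8×10⁻⁶ × 125 = 1475×10⁻⁶.
The stress required to suppress this strain is σ = Eε = 27×10³ × 1475×10⁻⁶ = 39.83 MPa, tensile since the bar is trying to contract.

σ ≈ 39.8 MPa (tensile)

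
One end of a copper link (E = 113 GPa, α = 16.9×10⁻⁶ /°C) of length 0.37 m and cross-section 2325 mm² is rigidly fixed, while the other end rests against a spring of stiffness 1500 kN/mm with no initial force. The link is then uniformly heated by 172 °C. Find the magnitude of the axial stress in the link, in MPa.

σ ≈ 223 MPa (compressive)

If the spring were absent the link would lengthen by αΔT L = 16.9×10⁻⁶ × 172 × 370 = 1.076 mm.
With a force P in the spring, the elastic change of the link is PL/(AE) and that of the spring is P/k; compatibility requires their sum to equal δ_free.
So P = δ_free / [L/(AE) + 1/k] = 1.076 / [ 370/(2325×113×10³) + 1/(1500×10³) ].
P = 1.076 / 2.075×10⁻⁶ = 518300 N.
σ = P/A = 518300/2325 = 222.9 MPa.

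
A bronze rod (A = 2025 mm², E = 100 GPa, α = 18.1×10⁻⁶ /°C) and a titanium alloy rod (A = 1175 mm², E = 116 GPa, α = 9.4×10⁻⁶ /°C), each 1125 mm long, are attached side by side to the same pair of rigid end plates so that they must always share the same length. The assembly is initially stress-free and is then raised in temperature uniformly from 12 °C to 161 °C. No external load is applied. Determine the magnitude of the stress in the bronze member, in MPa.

σ ≈ 52.2 MPa (compressive)

Both members must finish at the same length. With the larger α, the bronze tends to over-expand; the plates restrain it, putting the bronze in compression and the titanium alloy in tension. With no external load the two internal forces are equal and opposite, magnitude P.
Equating the net (thermal + elastic) strains gives |α₁ − α₂|·ΔT = P·[1/(A₁E₁) + 1/(A₂E₂)].
|α₁ − α₂|·ΔT = 8.7×10⁻⁶ × 149 = 0.001296.
1/(A₁E₁) + 1/(A₂E₂) = 1/(2025×100×10³) + 1/(1175×116×10³) = 1.228×10⁻⁸ N⁻¹.
So P = 0.001296 / 1.228×10⁻⁸ = 105.6 kN.
σ_{bronze} = P/A₁ = 105600/2025 = 52.15 MPa, compressive.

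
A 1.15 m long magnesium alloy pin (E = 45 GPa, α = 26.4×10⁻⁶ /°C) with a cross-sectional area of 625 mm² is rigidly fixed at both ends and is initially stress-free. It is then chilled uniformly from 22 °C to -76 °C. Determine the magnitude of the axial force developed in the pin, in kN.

P ≈ 72.8 kN (tensile)

Full restraint means ε = 0, so the stress is σ = EαΔT = 45×10³ × 26.4×10⁻⁶ × 98 = 116.4 MPa.
P = AEαΔT = 625 × 45×10³ × 26.4×10⁻⁶ × 98 = 72.77 kN (tensile).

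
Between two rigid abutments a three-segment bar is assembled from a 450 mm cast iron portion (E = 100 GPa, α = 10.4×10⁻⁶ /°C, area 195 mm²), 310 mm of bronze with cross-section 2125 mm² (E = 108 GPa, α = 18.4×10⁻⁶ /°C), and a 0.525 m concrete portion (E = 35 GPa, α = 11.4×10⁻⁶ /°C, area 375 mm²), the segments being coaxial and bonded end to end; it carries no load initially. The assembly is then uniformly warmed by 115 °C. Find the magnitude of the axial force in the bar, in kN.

P ≈ 29.2 kN (compressive)

Free thermal expansion of the whole bar: Σ αᵢΔT Lᵢ = 10.4×10⁻⁶×115×450 + 18.4×10⁻⁶×115×310 + 11.4×10⁻⁶×115×525 = 1.882 mm.
The rigid supports impose zero overall length change; the single axial force P common to all segments must satisfy P Σ Lᵢ/(AᵢEᵢ) = δ_free.
Σ Lᵢ/(AᵢEᵢ) = 450/(195×100×10³) + 310/(2125×108×10³) + 525/(375×35×10³) = 6.443×10⁻⁵ mm/N.
P = 1.882 / 6.443×10⁻⁵ = 29220 N = 29.22 kN, compressive.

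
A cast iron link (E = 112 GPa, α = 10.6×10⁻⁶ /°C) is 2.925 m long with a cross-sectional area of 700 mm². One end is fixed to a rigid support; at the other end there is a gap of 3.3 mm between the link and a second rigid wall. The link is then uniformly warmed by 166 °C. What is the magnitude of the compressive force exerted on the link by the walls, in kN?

P ≈ 49.5 kN

Free thermal elongation = αΔT L = 10.6×10⁻⁶ × 166 × 2925 = 5.147 mm.
The gap closes (δ_free > 3.3 mm) and the wall then resists a further 5.147 − 3.3 = 1.847 mm of expansion.
Compatibility: PL/(AE) = 1.847 mm, so σ = P/A = E × (1.847/2925) = 70.72 MPa.
Force on the wall = σA = 70.72 × 700 mm² = 49.5 kN.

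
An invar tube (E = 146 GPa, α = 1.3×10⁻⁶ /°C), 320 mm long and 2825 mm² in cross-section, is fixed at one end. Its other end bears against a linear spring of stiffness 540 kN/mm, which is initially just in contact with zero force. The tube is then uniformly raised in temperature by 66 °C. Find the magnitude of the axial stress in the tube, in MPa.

σ ≈ 3.7 MPa (compressive)

The unrestrained thermal change is αΔT L = 1.3×10⁻⁶ × 66 × 320 = 0.02746 mm.
With a force P in the spring, the elastic change of the tube is PL/(AE) and that of the spring is P/k; compatibility requires their sum to equal δ_free.
P [ L/(AE) + 1/k ] = δ_free → P [ 320/(2825×146×10³) + 1/(540×10³) ] = 0.02746.
P = 0.02746 / 2.628×10⁻⁶ = 10450 N.
σ = P/A = 10450/2825 = 3.699 MPa.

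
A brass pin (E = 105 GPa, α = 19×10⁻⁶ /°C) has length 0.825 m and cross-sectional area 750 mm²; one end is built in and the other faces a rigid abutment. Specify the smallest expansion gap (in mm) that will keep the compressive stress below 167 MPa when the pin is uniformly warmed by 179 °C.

With no wall the pin would lengthen by αΔT L = 19×10⁻⁶ × 179 × 825 = 2.806 mm.
A stress of 167 MPa corresponds to the wall pushing the pin back by σL/E = 167×825/(105×10³) = 1.312 mm.
So the gap has to take up the difference, g_min = δ_free − σL/E = 2.806 − 1.312 = 1.494 mm.

g ≈ 1.49 mm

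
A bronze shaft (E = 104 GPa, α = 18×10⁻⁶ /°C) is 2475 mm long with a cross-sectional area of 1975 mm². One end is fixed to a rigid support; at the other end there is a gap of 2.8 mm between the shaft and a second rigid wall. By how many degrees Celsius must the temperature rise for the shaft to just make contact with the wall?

The gap closes when αΔT L = 2.8 mm, since the shaft is still unstressed at that instant.
So ΔT = g/(αL) = 2.8/(18×10⁻⁶ × 2475) = 62.85 °C.

ΔT ≈ 62.9 °C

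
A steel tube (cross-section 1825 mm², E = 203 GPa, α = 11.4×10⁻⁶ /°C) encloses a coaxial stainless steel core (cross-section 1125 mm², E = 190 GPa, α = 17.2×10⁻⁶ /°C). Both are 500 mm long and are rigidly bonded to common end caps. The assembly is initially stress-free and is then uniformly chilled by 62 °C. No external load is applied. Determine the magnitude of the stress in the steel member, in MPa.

σ ≈ 26.7 MPa (compressive)

Both members must finish at the same length. With the larger α, the stainless steel tends to over-contract; the plates restrain it, putting the stainless steel in tension and the steel in compression. With no external load the two internal forces are equal and opposite, magnitude P.
Setting the final lengths equal and cancelling L: (α₁ − α₂)ΔT = P/(A₁E₁) + P/(A₂E₂).
|α₁ − α₂|·ΔT = 5.8×10⁻⁶ × 62 = 0.0003596.
1/(A₁E₁) + 1/(A₂E₂) = 1/(1825×203×10³) + 1/(1125×190×10³) = 7.378×10⁻⁹ N⁻¹.
P = 0.0003596 / 7.378×10⁻⁹ = 48740 N = 48.74 kN.
σ_{steel} = P/A₁ = 48740/1825 = 26.71 MPa, compressive.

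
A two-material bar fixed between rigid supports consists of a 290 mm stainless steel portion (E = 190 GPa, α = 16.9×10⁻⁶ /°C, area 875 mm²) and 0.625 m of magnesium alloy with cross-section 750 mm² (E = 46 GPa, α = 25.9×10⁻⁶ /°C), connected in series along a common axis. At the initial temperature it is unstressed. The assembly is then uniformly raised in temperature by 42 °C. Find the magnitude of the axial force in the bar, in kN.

Free thermal expansion of the whole bar: Σ αᵢΔT Lᵢ = 16.9×10⁻⁶×42×290 + 25.9×10⁻⁶×42×625 = 0.8857 mm.
Since the ends are fixed, an axial force P builds up, equal in every segment, with P · Σ Lᵢ/(AᵢEᵢ) = δ_free.
Σ Lᵢ/(AᵢEᵢ) = 290/(875×190×10³) + 625/(750×46×10³) = 1.986×10⁻⁵ mm/N.
So P = 0.8857 / 1.986×10⁻⁵ = 44.6 kN, compressive.

P ≈ 44.6 kN (compressive)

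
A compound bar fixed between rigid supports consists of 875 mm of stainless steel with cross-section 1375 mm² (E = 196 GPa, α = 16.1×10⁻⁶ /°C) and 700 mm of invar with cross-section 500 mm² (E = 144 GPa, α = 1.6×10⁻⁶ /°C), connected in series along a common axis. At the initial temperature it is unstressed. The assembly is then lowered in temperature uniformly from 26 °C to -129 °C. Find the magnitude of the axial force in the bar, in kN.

P ≈ 182 kN (tensile)

If the supports were absent, the total length change would be Σ αᵢΔT Lᵢ = 16.1×10⁻⁶×155×875 + 1.6×10⁻⁶×155×700 = 2.357 mm.
The walls prevent any net length change, so an axial force P (same in every segment) develops. Compatibility: P · Σ Lᵢ/(AᵢEᵢ) = δ_free.
The series flexibility is Σ Lᵢ/(AᵢEᵢ) = 875/(1375×196×10³) + 700/(500×144×10³) = 1.297×10⁻⁵ mm/N.
Hence P = δ_free / Σ(L/AE) = 2.357/1.297×10⁻⁵ = 181.8 kN (tensile).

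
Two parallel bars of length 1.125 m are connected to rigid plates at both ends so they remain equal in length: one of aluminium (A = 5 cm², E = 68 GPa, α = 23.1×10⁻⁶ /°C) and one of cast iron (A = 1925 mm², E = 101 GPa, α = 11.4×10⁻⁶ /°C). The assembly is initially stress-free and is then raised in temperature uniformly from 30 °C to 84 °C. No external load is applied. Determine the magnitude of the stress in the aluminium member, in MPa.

σ ≈ 36.6 MPa (compressive)

Equilibrium of a rigid end plate with no external load gives equal and opposite internal forces ±P in the two members. Since α_{aluminium} > α_{cast iron}, heating drives the aluminium into compression and the cast iron into tension.
Setting the final lengths equal and cancelling L: (α₁ − α₂)ΔT = P/(A₁E₁) + P/(A₂E₂).
|α₁ − α₂|·ΔT = 11.7×10⁻⁶ × 54 = 0.0006318.
1/(A₁E₁) + 1/(A₂E₂) = 1/(500×68×10³) + 1/(1925×101×10³) = 3.456×10⁻⁸ N⁻¹.
P = 0.0006318 / 3.456×10⁻⁸ = 18280 N = 18.28 kN.
σ_{aluminium} = P/A₁ = 18280/500 = 36.57 MPa, compressive.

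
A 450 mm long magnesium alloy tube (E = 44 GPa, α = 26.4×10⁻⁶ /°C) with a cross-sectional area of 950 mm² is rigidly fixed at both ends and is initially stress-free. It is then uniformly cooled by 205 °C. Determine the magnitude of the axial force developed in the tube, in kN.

Full restraint means ε = 0, so the stress is σ = EαΔT = 44×10³ × 26.4×10⁻⁶ × 205 = 238.1 MPa.
Axial force P = σA = 238.1 × 950 = 226200 N = 226.2 kN, tensile.

P ≈ 226 kN (tensile)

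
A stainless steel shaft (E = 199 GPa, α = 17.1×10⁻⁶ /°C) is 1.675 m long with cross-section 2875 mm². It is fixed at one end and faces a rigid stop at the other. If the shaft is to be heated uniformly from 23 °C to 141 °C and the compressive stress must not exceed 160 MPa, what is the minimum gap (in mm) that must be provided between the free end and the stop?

With no wall the shaft would lengthen by αΔT L = 17.1×10⁻⁶ × 118 × 1675 = 3.38 mm.
At the allowable stress the elastic shortening the wall may impose is σL/E = 160 × 1675 / (199×10³) = 1.347 mm.
So the gap has to take up the difference, g_min = δ_free − σL/E = 3.38 − 1.347 = 2.033 mm.

g ≈ 2.03 mm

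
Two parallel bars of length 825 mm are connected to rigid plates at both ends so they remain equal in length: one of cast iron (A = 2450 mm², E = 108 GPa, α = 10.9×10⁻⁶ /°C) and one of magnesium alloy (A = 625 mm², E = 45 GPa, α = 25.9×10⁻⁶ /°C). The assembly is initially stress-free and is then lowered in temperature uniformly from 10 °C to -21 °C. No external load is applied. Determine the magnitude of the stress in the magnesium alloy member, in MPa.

σ ≈ 18.9 MPa (tensile)

The magnesium alloy has the larger α, so on cooling it would change length more than the cast iron if both were free. The rigid plates force a common final length, so the magnesium alloy is put into tension and the cast iron into compression, with equal and opposite forces P (no external load).
Setting the final lengths equal and cancelling L: (α₁ − α₂)ΔT = P/(A₁E₁) + P/(A₂E₂).
|α₁ − α₂|·ΔT = 15×10⁻⁶ × 31 = 0.000465.
1/(A₁E₁) + 1/(A₂E₂) = 1/(2450×108×10³) + 1/(625×45×10³) = 3.933×10⁻⁸ N⁻¹.
So P = 0.000465 / 3.933×10⁻⁸ = 11.82 kN.
σ_{magnesium alloy} = P/A₂ = 11820/625 = 18.91 MPa, tensile.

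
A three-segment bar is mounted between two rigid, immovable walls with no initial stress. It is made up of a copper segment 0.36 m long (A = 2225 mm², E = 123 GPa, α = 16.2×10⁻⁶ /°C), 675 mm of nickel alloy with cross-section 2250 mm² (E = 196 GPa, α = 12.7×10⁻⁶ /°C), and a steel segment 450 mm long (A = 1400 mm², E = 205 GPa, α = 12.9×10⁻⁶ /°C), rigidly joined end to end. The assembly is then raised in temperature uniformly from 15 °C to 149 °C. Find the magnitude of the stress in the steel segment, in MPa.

Free thermal expansion of the whole bar: Σ αᵢΔT Lᵢ = 16.2×10⁻⁶×134×360 + 12.7×10⁻⁶×134×675 + 12.9×10⁻⁶×134×450 = 2.708 mm.
The walls prevent any net length change, so an axial force P (same in every segment) develops. Compatibility: P · Σ Lᵢ/(AᵢEᵢ) = δ_free.
The series flexibility is Σ Lᵢ/(AᵢEᵢ) = 360/(2225×123×10³) + 675/(2250×196×10³) + 450/(1400×205×10³) = 4.414×10⁻⁶ mm/N.
So P = 2.708 / 4.414×10⁻⁶ = 613.5 kN, compressive.
σ_{steel} = P / A = 613500 / 1400 = 438.2 MPa.

σ ≈ 438 MPa (compressive)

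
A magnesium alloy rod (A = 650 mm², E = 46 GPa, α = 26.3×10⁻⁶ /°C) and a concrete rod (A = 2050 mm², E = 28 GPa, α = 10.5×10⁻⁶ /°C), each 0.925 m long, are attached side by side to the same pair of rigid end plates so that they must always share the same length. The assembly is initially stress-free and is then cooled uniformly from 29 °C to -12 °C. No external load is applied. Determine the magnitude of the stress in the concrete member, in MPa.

σ ≈ 6.21 MPa (compressive)

The magnesium alloy has the larger α, so on cooling it would change length more than the concrete if both were free. The rigid plates force a common final length, so the magnesium alloy is put into tension and the concrete into compression, with equal and opposite forces P (no external load).
Setting the final lengths equal and cancelling L: (α₁ − α₂)ΔT = P/(A₁E₁) + P/(A₂E₂).
|α₁ − α₂|·ΔT = 15.8×10⁻⁶ × 41 = 0.0006478.
1/(A₁E₁) + 1/(A₂E₂) = 1/(650×46×10³) + 1/(2050×28×10³) = 5.087×10⁻⁸ N⁻¹.
P = 0.0006478 / 5.087×10⁻⁸ = 12740 N = 12.74 kN.
σ_{concrete} = P/A₂ = 12740/2050 = 6.212 MPa, compressive.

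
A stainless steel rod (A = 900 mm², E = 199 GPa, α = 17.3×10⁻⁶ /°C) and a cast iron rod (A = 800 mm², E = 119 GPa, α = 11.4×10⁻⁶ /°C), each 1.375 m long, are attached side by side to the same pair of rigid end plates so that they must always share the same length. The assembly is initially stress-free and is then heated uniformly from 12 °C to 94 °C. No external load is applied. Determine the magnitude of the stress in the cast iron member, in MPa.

σ ≈ 37.6 MPa (tensile)

The stainless steel has the larger α, so on heating it would change length more than the cast iron if both were free. The rigid plates force a common final length, so the stainless steel is put into compression and the cast iron into tension, with equal and opposite forces P (no external load).
Equating the net (thermal + elastic) strains gives |α₁ − α₂|·ΔT = P·[1/(A₁E₁) + 1/(A₂E₂)].
|α₁ − α₂|·ΔT = 5.9×10⁻⁶ × 82 = 0.0004838.
1/(A₁E₁) + 1/(A₂E₂) = 1/(900×199×10³) + 1/(800×119×10³) = 1.609×10⁻⁸ N⁻¹.
P = 0.0004838 / 1.609×10⁻⁸ = 30070 N = 30.07 kN.
σ_{cast iron} = P/A₂ = 30070/800 = 37.59 MPa, tensile.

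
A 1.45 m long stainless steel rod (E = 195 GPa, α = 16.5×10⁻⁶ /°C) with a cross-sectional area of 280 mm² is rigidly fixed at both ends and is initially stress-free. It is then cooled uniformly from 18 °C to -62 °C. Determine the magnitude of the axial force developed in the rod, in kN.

P ≈ 72.1 kN (tensile)

With zero net strain, σ = E·αΔT = 195 GPa × 16.5×10⁻⁶ × 80 = 257.4 MPa.
P = AEαΔT = 280 × 195×10³ × 16.5×10⁻⁶ × 80 = 72.07 kN (tensile).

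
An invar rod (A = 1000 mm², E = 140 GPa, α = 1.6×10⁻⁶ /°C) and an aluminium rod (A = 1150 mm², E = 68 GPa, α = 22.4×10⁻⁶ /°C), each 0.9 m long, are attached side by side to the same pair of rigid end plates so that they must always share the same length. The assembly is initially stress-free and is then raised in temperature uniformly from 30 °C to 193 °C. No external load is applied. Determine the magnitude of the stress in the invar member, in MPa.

σ ≈ 170 MPa (tensile)

Both members must finish at the same length. With the larger α, the aluminium tends to over-expand; the plates restrain it, putting the aluminium in compression and the invar in tension. With no external load the two internal forces are equal and opposite, magnitude P.
Setting the final lengths equal and cancelling L: (α₁ − α₂)ΔT = P/(A₁E₁) + P/(A₂E₂).
|α₁ − α₂|·ΔT = 20.8×10⁻⁶ × 163 = 0.00339.
1/(A₁E₁) + 1/(A₂E₂) = 1/(1000×140×10³) + 1/(1150×68×10³) = 1.993×10⁻⁸ N⁻¹.
So P = 0.00339 / 1.993×10⁻⁸ = 170.1 kN.
σ_{invar} = P/A₁ = 170100/1000 = 170.1 MPa, tensile.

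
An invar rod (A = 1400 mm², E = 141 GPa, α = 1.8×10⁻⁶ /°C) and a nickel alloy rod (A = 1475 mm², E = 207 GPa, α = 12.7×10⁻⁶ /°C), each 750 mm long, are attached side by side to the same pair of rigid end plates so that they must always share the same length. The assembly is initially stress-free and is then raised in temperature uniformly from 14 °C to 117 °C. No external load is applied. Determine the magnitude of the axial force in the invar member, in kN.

The nickel alloy has the larger α, so on heating it would change length more than the invar if both were free. The rigid plates force a common final length, so the nickel alloy is put into compression and the invar into tension, with equal and opposite forces P (no external load).
Equating the net (thermal + elastic) strains gives |α₁ − α₂|·ΔT = P·[1/(A₁E₁) + 1/(A₂E₂)].
|α₁ − α₂|·ΔT = 10.9×10⁻⁶ × 103 = 0.001123.
1/(A₁E₁) + 1/(A₂E₂) = 1/(1400×141×10³) + 1/(1475×207×10³) = 8.341×10⁻⁹ N⁻¹.
So P = 0.001123 / 8.341×10⁻⁹ = 134.6 kN.

P ≈ 135 kN (tensile in the invar)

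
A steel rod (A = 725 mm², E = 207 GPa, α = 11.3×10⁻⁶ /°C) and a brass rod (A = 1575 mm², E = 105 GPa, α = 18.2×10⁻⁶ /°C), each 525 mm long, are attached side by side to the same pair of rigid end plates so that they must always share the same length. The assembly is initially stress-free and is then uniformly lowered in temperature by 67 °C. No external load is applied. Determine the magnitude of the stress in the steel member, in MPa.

Equilibrium of a rigid end plate with no external load gives equal and opposite internal forces ±P in the two members. Since α_{brass} > α_{steel}, cooling drives the brass into tension and the steel into compression.
Compatibility of the two members (thermal + elastic change equal): (α₁ − α₂)ΔT = P·[1/(A₁E₁) + 1/(A₂E₂)].
|α₁ − α₂|·ΔT = 6.9×10⁻⁶ × 67 = 0.0004623.
1/(A₁E₁) + 1/(A₂E₂) = 1/(725×207×10³) + 1/(1575×105×10³) = 1.271×10⁻⁸ N⁻¹.
P = 0.0004623 / 1.271×10⁻⁸ = 36370 N = 36.37 kN.
σ_{steel} = P/A₁ = 36370/725 = 50.17 MPa, compressive.

σ ≈ 50.2 MPa (compressive)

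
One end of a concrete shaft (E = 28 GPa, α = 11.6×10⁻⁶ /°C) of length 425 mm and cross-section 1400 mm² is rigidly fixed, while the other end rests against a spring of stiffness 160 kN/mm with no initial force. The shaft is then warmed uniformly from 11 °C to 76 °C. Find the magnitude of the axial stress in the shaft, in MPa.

If the spring were absent the shaft would lengthen by αΔT L = 11.6×10⁻⁶ × 65 × 425 = 0.3204 mm.
Let P be the compressive force at the spring. The shaft shortens elastically by PL/(AE) and the spring compresses by P/k; together these equal δ_free.
P [ L/(AE) + 1/k ] = δ_free → P [ 425/(1400×28×10³) + 1/(160×10³) ] = 0.3204.
P = 0.3204 / 1.709×10⁻⁵ = 18750 N.
σ = P/A = 18750/1400 = 13.39 MPa.

σ ≈ 13.4 MPa (compressive)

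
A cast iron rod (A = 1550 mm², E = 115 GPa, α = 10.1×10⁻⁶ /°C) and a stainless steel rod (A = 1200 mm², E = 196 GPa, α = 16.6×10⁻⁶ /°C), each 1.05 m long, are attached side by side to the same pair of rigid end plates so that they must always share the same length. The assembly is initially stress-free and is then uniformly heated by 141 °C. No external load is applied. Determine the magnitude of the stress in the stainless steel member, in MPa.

σ ≈ 77.4 MPa (compressive)

Equilibrium of a rigid end plate with no external load gives equal and opposite internal forces ±P in the two members. Since α_{stainless steel} > α_{cast iron}, heating drives the stainless steel into compression and the cast iron into tension.
Setting the final lengths equal and cancelling L: (α₁ − α₂)ΔT = P/(A₁E₁) + P/(A₂E₂).
|α₁ − α₂|·ΔT = 6.5×10⁻⁶ × 141 = 0.0009165.
1/(A₁E₁) + 1/(A₂E₂) = 1/(1550×115×10³) + 1/(1200×196×10³) = 9.862×10⁻⁹ N⁻¹.
P = 0.0009165 / 9.862×10⁻⁹ = 92930 N = 92.93 kN.
σ_{stainless steel} = P/A₂ = 92930/1200 = 77.45 MPa, compressive.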